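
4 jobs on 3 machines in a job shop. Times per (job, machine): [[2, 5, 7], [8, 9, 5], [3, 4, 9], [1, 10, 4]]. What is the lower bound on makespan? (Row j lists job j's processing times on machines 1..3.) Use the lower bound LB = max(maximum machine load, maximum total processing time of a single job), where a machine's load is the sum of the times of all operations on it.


Machine loads:
  Machine 1: 2 + 8 + 3 + 1 = 14
  Machine 2: 5 + 9 + 4 + 10 = 28
  Machine 3: 7 + 5 + 9 + 4 = 25
Max machine load = 28
Job totals:
  Job 1: 14
  Job 2: 22
  Job 3: 16
  Job 4: 15
Max job total = 22
Lower bound = max(28, 22) = 28

28


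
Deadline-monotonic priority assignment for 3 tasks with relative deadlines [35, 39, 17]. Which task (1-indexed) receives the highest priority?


Sort tasks by relative deadline (ascending):
  Task 3: deadline = 17
  Task 1: deadline = 35
  Task 2: deadline = 39
Priority order (highest first): [3, 1, 2]
Highest priority task = 3

3


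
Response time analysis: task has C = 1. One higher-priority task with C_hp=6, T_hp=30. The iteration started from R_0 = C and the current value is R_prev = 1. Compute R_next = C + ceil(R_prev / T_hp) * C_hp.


R_next = C + ceil(R_prev / T_hp) * C_hp
ceil(1 / 30) = ceil(0.0333) = 1
Interference = 1 * 6 = 6
R_next = 1 + 6 = 7

7


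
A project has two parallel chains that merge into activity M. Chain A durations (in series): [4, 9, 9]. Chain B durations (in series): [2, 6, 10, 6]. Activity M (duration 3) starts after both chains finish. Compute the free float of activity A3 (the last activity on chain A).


ES(A3) = sum of predecessors on chain A = 13
EF(A3) = ES + duration = 13 + 9 = 22
Successor of A3 is M. ES(M) = max(sum(A), sum(B)) = max(22, 24) = 24
Free float = ES(successor) - EF(current) = 24 - 22 = 2

2


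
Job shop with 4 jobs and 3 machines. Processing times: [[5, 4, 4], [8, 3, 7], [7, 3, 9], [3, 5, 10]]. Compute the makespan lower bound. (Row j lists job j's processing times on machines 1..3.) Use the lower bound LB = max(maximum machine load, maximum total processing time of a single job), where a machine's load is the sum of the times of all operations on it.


Machine loads:
  Machine 1: 5 + 8 + 7 + 3 = 23
  Machine 2: 4 + 3 + 3 + 5 = 15
  Machine 3: 4 + 7 + 9 + 10 = 30
Max machine load = 30
Job totals:
  Job 1: 13
  Job 2: 18
  Job 3: 19
  Job 4: 18
Max job total = 19
Lower bound = max(30, 19) = 30

30


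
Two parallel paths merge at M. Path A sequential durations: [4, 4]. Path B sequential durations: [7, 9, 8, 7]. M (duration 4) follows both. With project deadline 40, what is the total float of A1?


Forward pass: ES(A1) = sum of predecessors on chain A = 0
EF = ES + duration = 0 + 4 = 4
Backward pass: LF(M) = deadline = 40; LS(M) = 40 - 4 = 36
LF(A1) = LS(M) - sum(successors on chain A) = 36 - 4 = 32
LS = LF - duration = 32 - 4 = 28
Total float = LS - ES = 28 - 0 = 28

28


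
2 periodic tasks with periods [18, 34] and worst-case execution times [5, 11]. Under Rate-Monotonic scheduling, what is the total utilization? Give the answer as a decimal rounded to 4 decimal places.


Compute individual utilizations (exact fractions):
  Task 1: C/T = 5/18 (approx. 0.2778)
  Task 2: C/T = 11/34 (approx. 0.3235)
Total utilization U = 5/18 + 11/34 = 92/153
Rounded to 4 decimal places: U = 0.6013
RM (Liu & Layland) bound for 2 tasks = 0.828427; compare with U = 92/153 (approx. 0.601307)
U <= bound, so schedulable by RM sufficient condition.

0.6013


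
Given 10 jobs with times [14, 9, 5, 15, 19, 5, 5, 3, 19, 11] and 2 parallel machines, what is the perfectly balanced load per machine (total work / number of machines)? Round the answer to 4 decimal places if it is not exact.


Total processing time = 14 + 9 + 5 + 15 + 19 + 5 + 5 + 3 + 19 + 11 = 105
Number of machines = 2
Ideal balanced load = 105 / 2 = 52.5

52.5


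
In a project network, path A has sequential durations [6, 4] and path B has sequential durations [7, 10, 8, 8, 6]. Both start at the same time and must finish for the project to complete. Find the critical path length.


Path A total = 6 + 4 = 10
Path B total = 7 + 10 + 8 + 8 + 6 = 39
Critical path = longest path = max(10, 39) = 39

39


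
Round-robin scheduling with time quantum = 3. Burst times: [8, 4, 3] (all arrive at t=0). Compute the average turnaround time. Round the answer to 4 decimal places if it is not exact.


Time quantum = 3
Execution trace:
  J1 runs 3 units, time = 3
  J2 runs 3 units, time = 6
  J3 runs 3 units, time = 9
  J1 runs 3 units, time = 12
  J2 runs 1 units, time = 13
  J1 runs 2 units, time = 15
Finish times: [15, 13, 9]
Average turnaround = 37/3 = 12.3333

12.3333


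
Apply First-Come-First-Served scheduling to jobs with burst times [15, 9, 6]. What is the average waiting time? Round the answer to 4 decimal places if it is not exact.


FCFS order (as given): [15, 9, 6]
Waiting times:
  Job 1: wait = 0
  Job 2: wait = 15
  Job 3: wait = 24
Sum of waiting times = 39
Average waiting time = 39/3 = 13.0

13.0


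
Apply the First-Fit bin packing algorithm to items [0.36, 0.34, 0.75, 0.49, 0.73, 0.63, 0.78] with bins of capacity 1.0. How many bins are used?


Place items sequentially using First-Fit:
  Item 0.36 -> new Bin 1
  Item 0.34 -> Bin 1 (now 0.7)
  Item 0.75 -> new Bin 2
  Item 0.49 -> new Bin 3
  Item 0.73 -> new Bin 4
  Item 0.63 -> new Bin 5
  Item 0.78 -> new Bin 6
Total bins used = 6

6


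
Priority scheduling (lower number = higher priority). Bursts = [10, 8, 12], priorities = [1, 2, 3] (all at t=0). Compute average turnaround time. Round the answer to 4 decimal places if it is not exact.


Sort by priority (ascending = highest first):
Order: [(1, 10), (2, 8), (3, 12)]
Completion times:
  Priority 1, burst=10, C=10
  Priority 2, burst=8, C=18
  Priority 3, burst=12, C=30
Average turnaround = 58/3 = 19.3333

19.3333


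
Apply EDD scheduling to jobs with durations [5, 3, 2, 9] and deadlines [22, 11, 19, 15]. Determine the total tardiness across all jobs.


Sort by due date (EDD order): [(3, 11), (9, 15), (2, 19), (5, 22)]
Compute completion times and tardiness:
  Job 1: p=3, d=11, C=3, tardiness=max(0,3-11)=0
  Job 2: p=9, d=15, C=12, tardiness=max(0,12-15)=0
  Job 3: p=2, d=19, C=14, tardiness=max(0,14-19)=0
  Job 4: p=5, d=22, C=19, tardiness=max(0,19-22)=0
Total tardiness = 0

0


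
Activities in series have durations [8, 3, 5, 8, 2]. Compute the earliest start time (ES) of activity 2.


Activity 2 starts after activities 1 through 1 complete.
Predecessor durations: [8]
ES = 8 = 8

8


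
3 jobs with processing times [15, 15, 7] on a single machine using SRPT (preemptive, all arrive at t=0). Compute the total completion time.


Since all jobs arrive at t=0, SRPT equals SPT ordering.
SPT order: [7, 15, 15]
Completion times:
  Job 1: p=7, C=7
  Job 2: p=15, C=22
  Job 3: p=15, C=37
Total completion time = 7 + 22 + 37 = 66

66


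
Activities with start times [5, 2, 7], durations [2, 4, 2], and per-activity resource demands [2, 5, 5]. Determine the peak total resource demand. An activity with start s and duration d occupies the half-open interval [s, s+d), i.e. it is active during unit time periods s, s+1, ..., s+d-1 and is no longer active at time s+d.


Each activity i is active on [start_i, start_i + duration_i).
Compute total resource usage per time slot:
  t=0: active resources = [], total = 0
  t=1: active resources = [], total = 0
  t=2: active resources = [5], total = 5
  t=3: active resources = [5], total = 5
  t=4: active resources = [5], total = 5
  t=5: active resources = [2, 5], total = 7
  t=6: active resources = [2], total = 2
  t=7: active resources = [5], total = 5
  t=8: active resources = [5], total = 5
Peak resource demand = 7

7


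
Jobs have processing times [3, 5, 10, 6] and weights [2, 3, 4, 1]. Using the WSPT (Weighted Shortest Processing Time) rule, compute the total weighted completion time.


Compute p/w ratios and sort ascending (WSPT): [(3, 2), (5, 3), (10, 4), (6, 1)]
Compute weighted completion times:
  Job (p=3,w=2): C=3, w*C=2*3=6
  Job (p=5,w=3): C=8, w*C=3*8=24
  Job (p=10,w=4): C=18, w*C=4*18=72
  Job (p=6,w=1): C=24, w*C=1*24=24
Total weighted completion time = 126

126


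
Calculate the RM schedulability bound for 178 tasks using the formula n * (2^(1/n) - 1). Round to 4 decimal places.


Compute 2^(1/178) = 1.0039016771
Subtract 1: 1.0039016771 - 1 = 0.0039016771
Multiply by n: 178 * 0.0039016771 = 0.6944985238
Round to 4 dp: 0.6945

0.6945


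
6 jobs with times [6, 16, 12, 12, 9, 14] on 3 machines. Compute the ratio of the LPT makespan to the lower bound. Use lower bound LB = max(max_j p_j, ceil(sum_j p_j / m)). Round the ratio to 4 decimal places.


LPT order: [16, 14, 12, 12, 9, 6]
Machine loads after assignment: [22, 23, 24]
LPT makespan = 24
Lower bound = max(max_job, ceil(total/3)) = max(16, 23) = 23
Ratio = 24 / 23 = 1.0435

1.0435


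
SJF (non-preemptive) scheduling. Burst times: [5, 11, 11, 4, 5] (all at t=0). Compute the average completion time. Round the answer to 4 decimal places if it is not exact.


SJF order (ascending): [4, 5, 5, 11, 11]
Completion times:
  Job 1: burst=4, C=4
  Job 2: burst=5, C=9
  Job 3: burst=5, C=14
  Job 4: burst=11, C=25
  Job 5: burst=11, C=36
Average completion = 88/5 = 17.6

17.6


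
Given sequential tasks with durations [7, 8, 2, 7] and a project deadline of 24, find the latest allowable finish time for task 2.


LF(activity 2) = deadline - sum of successor durations
Successors: activities 3 through 4 with durations [2, 7]
Sum of successor durations = 9
LF = 24 - 9 = 15

15


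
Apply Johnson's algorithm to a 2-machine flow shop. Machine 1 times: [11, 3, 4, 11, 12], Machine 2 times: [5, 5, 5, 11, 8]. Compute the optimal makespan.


Apply Johnson's rule:
  Group 1 (a <= b): [(2, 3, 5), (3, 4, 5), (4, 11, 11)]
  Group 2 (a > b): [(5, 12, 8), (1, 11, 5)]
Optimal job order: [2, 3, 4, 5, 1]
Schedule:
  Job 2: M1 done at 3, M2 done at 8
  Job 3: M1 done at 7, M2 done at 13
  Job 4: M1 done at 18, M2 done at 29
  Job 5: M1 done at 30, M2 done at 38
  Job 1: M1 done at 41, M2 done at 46
Makespan = 46

46


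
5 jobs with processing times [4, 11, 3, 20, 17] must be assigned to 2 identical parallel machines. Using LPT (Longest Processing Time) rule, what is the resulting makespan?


Sort jobs in decreasing order (LPT): [20, 17, 11, 4, 3]
Assign each job to the least loaded machine:
  Machine 1: jobs [20, 4, 3], load = 27
  Machine 2: jobs [17, 11], load = 28
Makespan = max load = 28

28


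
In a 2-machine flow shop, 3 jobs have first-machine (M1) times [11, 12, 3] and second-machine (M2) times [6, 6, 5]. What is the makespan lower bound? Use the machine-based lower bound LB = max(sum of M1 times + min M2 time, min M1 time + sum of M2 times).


LB1 = sum(M1 times) + min(M2 times) = 26 + 5 = 31
LB2 = min(M1 times) + sum(M2 times) = 3 + 17 = 20
Lower bound = max(LB1, LB2) = max(31, 20) = 31

31


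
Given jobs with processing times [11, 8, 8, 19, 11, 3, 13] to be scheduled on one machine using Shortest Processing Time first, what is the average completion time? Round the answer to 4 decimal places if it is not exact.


Sort jobs by processing time (SPT order): [3, 8, 8, 11, 11, 13, 19]
Compute completion times sequentially:
  Job 1: processing = 3, completes at 3
  Job 2: processing = 8, completes at 11
  Job 3: processing = 8, completes at 19
  Job 4: processing = 11, completes at 30
  Job 5: processing = 11, completes at 41
  Job 6: processing = 13, completes at 54
  Job 7: processing = 19, completes at 73
Sum of completion times = 231
Average completion time = 231/7 = 33.0

33.0


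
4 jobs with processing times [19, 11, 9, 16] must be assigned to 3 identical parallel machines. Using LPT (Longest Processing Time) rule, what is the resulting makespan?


Sort jobs in decreasing order (LPT): [19, 16, 11, 9]
Assign each job to the least loaded machine:
  Machine 1: jobs [19], load = 19
  Machine 2: jobs [16], load = 16
  Machine 3: jobs [11, 9], load = 20
Makespan = max load = 20

20


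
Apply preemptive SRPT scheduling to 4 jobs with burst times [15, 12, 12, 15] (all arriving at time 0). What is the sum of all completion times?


Since all jobs arrive at t=0, SRPT equals SPT ordering.
SPT order: [12, 12, 15, 15]
Completion times:
  Job 1: p=12, C=12
  Job 2: p=12, C=24
  Job 3: p=15, C=39
  Job 4: p=15, C=54
Total completion time = 12 + 24 + 39 + 54 = 129

129


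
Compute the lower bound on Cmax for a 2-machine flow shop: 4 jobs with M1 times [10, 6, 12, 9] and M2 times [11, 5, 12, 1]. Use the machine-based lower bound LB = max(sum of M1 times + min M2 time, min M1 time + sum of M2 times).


LB1 = sum(M1 times) + min(M2 times) = 37 + 1 = 38
LB2 = min(M1 times) + sum(M2 times) = 6 + 29 = 35
Lower bound = max(LB1, LB2) = max(38, 35) = 38

38


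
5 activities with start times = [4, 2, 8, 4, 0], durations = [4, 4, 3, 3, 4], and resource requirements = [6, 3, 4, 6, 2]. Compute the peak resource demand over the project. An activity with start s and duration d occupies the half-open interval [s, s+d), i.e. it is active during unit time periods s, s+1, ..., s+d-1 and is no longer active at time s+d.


Each activity i is active on [start_i, start_i + duration_i).
Compute total resource usage per time slot:
  t=0: active resources = [2], total = 2
  t=1: active resources = [2], total = 2
  t=2: active resources = [3, 2], total = 5
  t=3: active resources = [3, 2], total = 5
  t=4: active resources = [6, 3, 6], total = 15
  t=5: active resources = [6, 3, 6], total = 15
  t=6: active resources = [6, 6], total = 12
  t=7: active resources = [6], total = 6
  t=8: active resources = [4], total = 4
  t=9: active resources = [4], total = 4
  t=10: active resources = [4], total = 4
Peak resource demand = 15

15


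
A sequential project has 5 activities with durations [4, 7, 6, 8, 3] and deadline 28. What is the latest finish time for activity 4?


LF(activity 4) = deadline - sum of successor durations
Successors: activities 5 through 5 with durations [3]
Sum of successor durations = 3
LF = 28 - 3 = 25

25


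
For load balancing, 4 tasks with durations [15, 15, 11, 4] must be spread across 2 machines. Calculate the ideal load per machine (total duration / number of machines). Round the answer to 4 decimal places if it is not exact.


Total processing time = 15 + 15 + 11 + 4 = 45
Number of machines = 2
Ideal balanced load = 45 / 2 = 22.5

22.5


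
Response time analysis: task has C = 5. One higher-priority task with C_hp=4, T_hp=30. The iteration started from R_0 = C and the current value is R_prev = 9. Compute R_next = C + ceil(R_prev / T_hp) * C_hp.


R_next = C + ceil(R_prev / T_hp) * C_hp
ceil(9 / 30) = ceil(0.3) = 1
Interference = 1 * 4 = 4
R_next = 5 + 4 = 9
R_next = R_prev, so the iteration has converged (response time = 9).

9


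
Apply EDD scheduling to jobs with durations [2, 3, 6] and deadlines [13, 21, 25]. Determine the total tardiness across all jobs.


Sort by due date (EDD order): [(2, 13), (3, 21), (6, 25)]
Compute completion times and tardiness:
  Job 1: p=2, d=13, C=2, tardiness=max(0,2-13)=0
  Job 2: p=3, d=21, C=5, tardiness=max(0,5-21)=0
  Job 3: p=6, d=25, C=11, tardiness=max(0,11-25)=0
Total tardiness = 0

0


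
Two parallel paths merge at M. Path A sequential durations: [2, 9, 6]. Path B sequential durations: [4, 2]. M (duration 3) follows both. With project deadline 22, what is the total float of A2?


Forward pass: ES(A2) = sum of predecessors on chain A = 2
EF = ES + duration = 2 + 9 = 11
Backward pass: LF(M) = deadline = 22; LS(M) = 22 - 3 = 19
LF(A2) = LS(M) - sum(successors on chain A) = 19 - 6 = 13
LS = LF - duration = 13 - 9 = 4
Total float = LS - ES = 4 - 2 = 2

2


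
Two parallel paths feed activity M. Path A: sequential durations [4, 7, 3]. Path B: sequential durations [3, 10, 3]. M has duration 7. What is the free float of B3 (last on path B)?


ES(B3) = sum of predecessors on chain B = 13
EF(B3) = ES + duration = 13 + 3 = 16
Successor of B3 is M. ES(M) = max(sum(A), sum(B)) = max(14, 16) = 16
Free float = ES(successor) - EF(current) = 16 - 16 = 0

0


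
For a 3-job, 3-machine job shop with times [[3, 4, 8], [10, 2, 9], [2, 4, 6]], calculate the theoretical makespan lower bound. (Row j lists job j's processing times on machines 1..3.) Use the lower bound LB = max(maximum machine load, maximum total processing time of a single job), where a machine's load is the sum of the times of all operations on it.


Machine loads:
  Machine 1: 3 + 10 + 2 = 15
  Machine 2: 4 + 2 + 4 = 10
  Machine 3: 8 + 9 + 6 = 23
Max machine load = 23
Job totals:
  Job 1: 15
  Job 2: 21
  Job 3: 12
Max job total = 21
Lower bound = max(23, 21) = 23

23


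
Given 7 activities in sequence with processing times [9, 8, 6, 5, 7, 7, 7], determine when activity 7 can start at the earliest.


Activity 7 starts after activities 1 through 6 complete.
Predecessor durations: [9, 8, 6, 5, 7, 7]
ES = 9 + 8 + 6 + 5 + 7 + 7 = 42

42


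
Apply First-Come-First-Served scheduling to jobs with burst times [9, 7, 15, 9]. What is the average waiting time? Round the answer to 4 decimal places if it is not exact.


FCFS order (as given): [9, 7, 15, 9]
Waiting times:
  Job 1: wait = 0
  Job 2: wait = 9
  Job 3: wait = 16
  Job 4: wait = 31
Sum of waiting times = 56
Average waiting time = 56/4 = 14.0

14.0


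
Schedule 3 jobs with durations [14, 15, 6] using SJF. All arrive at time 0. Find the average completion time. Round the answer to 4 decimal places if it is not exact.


SJF order (ascending): [6, 14, 15]
Completion times:
  Job 1: burst=6, C=6
  Job 2: burst=14, C=20
  Job 3: burst=15, C=35
Average completion = 61/3 = 20.3333

20.3333


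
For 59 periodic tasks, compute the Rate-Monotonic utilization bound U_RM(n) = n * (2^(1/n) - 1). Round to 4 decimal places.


Compute 2^(1/59) = 1.0118175391
Subtract 1: 1.0118175391 - 1 = 0.0118175391
Multiply by n: 59 * 0.0118175391 = 0.6972348069
Round to 4 dp: 0.6972

0.6972


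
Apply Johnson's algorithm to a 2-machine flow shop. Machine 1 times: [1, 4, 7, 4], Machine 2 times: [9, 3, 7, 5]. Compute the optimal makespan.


Apply Johnson's rule:
  Group 1 (a <= b): [(1, 1, 9), (4, 4, 5), (3, 7, 7)]
  Group 2 (a > b): [(2, 4, 3)]
Optimal job order: [1, 4, 3, 2]
Schedule:
  Job 1: M1 done at 1, M2 done at 10
  Job 4: M1 done at 5, M2 done at 15
  Job 3: M1 done at 12, M2 done at 22
  Job 2: M1 done at 16, M2 done at 25
Makespan = 25

25


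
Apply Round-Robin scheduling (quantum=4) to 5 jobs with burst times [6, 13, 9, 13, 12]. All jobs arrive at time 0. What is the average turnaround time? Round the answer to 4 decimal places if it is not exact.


Time quantum = 4
Execution trace:
  J1 runs 4 units, time = 4
  J2 runs 4 units, time = 8
  J3 runs 4 units, time = 12
  J4 runs 4 units, time = 16
  J5 runs 4 units, time = 20
  J1 runs 2 units, time = 22
  J2 runs 4 units, time = 26
  J3 runs 4 units, time = 30
  J4 runs 4 units, time = 34
  J5 runs 4 units, time = 38
  J2 runs 4 units, time = 42
  J3 runs 1 units, time = 43
  J4 runs 4 units, time = 47
  J5 runs 4 units, time = 51
  J2 runs 1 units, time = 52
  J4 runs 1 units, time = 53
Finish times: [22, 52, 43, 53, 51]
Average turnaround = 221/5 = 44.2

44.2


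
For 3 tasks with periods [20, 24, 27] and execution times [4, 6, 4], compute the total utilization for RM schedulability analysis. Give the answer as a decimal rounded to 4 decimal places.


Compute individual utilizations (exact fractions):
  Task 1: C/T = 4/20 = 1/5 (approx. 0.2)
  Task 2: C/T = 6/24 = 1/4 (approx. 0.25)
  Task 3: C/T = 4/27 (approx. 0.1481)
Total utilization U = 1/5 + 1/4 + 4/27 = 323/540
Rounded to 4 decimal places: U = 0.5981
RM (Liu & Layland) bound for 3 tasks = 0.779763; compare with U = 323/540 (approx. 0.598148)
U <= bound, so schedulable by RM sufficient condition.

0.5981


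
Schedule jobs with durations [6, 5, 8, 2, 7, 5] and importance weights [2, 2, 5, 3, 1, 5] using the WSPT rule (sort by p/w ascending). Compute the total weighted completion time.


Compute p/w ratios and sort ascending (WSPT): [(2, 3), (5, 5), (8, 5), (5, 2), (6, 2), (7, 1)]
Compute weighted completion times:
  Job (p=2,w=3): C=2, w*C=3*2=6
  Job (p=5,w=5): C=7, w*C=5*7=35
  Job (p=8,w=5): C=15, w*C=5*15=75
  Job (p=5,w=2): C=20, w*C=2*20=40
  Job (p=6,w=2): C=26, w*C=2*26=52
  Job (p=7,w=1): C=33, w*C=1*33=33
Total weighted completion time = 241

241


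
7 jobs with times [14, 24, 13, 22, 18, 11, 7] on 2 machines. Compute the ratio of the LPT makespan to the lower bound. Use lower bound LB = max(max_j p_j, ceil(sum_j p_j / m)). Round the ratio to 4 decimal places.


LPT order: [24, 22, 18, 14, 13, 11, 7]
Machine loads after assignment: [58, 51]
LPT makespan = 58
Lower bound = max(max_job, ceil(total/2)) = max(24, 55) = 55
Ratio = 58 / 55 = 1.0545

1.0545


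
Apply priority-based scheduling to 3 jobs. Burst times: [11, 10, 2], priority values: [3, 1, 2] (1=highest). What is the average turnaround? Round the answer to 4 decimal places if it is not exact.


Sort by priority (ascending = highest first):
Order: [(1, 10), (2, 2), (3, 11)]
Completion times:
  Priority 1, burst=10, C=10
  Priority 2, burst=2, C=12
  Priority 3, burst=11, C=23
Average turnaround = 45/3 = 15.0

15.0


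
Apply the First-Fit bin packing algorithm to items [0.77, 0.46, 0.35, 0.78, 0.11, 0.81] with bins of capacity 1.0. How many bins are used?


Place items sequentially using First-Fit:
  Item 0.77 -> new Bin 1
  Item 0.46 -> new Bin 2
  Item 0.35 -> Bin 2 (now 0.81)
  Item 0.78 -> new Bin 3
  Item 0.11 -> Bin 1 (now 0.88)
  Item 0.81 -> new Bin 4
Total bins used = 4

4


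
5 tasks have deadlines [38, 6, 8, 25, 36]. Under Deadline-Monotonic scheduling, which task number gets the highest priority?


Sort tasks by relative deadline (ascending):
  Task 2: deadline = 6
  Task 3: deadline = 8
  Task 4: deadline = 25
  Task 5: deadline = 36
  Task 1: deadline = 38
Priority order (highest first): [2, 3, 4, 5, 1]
Highest priority task = 2

2


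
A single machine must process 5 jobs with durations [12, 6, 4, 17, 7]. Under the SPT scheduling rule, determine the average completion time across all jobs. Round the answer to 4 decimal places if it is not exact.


Sort jobs by processing time (SPT order): [4, 6, 7, 12, 17]
Compute completion times sequentially:
  Job 1: processing = 4, completes at 4
  Job 2: processing = 6, completes at 10
  Job 3: processing = 7, completes at 17
  Job 4: processing = 12, completes at 29
  Job 5: processing = 17, completes at 46
Sum of completion times = 106
Average completion time = 106/5 = 21.2

21.2


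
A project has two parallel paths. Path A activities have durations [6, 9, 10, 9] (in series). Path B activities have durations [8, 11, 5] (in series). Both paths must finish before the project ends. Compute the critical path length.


Path A total = 6 + 9 + 10 + 9 = 34
Path B total = 8 + 11 + 5 = 24
Critical path = longest path = max(34, 24) = 34

34


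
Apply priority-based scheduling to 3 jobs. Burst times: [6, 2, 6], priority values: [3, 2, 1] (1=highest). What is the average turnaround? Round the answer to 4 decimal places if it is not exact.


Sort by priority (ascending = highest first):
Order: [(1, 6), (2, 2), (3, 6)]
Completion times:
  Priority 1, burst=6, C=6
  Priority 2, burst=2, C=8
  Priority 3, burst=6, C=14
Average turnaround = 28/3 = 9.3333

9.3333


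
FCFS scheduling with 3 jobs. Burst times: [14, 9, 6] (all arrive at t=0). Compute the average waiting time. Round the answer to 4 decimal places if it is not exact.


FCFS order (as given): [14, 9, 6]
Waiting times:
  Job 1: wait = 0
  Job 2: wait = 14
  Job 3: wait = 23
Sum of waiting times = 37
Average waiting time = 37/3 = 12.3333

12.3333


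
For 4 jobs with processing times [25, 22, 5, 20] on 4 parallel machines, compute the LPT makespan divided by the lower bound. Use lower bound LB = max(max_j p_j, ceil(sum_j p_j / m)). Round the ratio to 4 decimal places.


LPT order: [25, 22, 20, 5]
Machine loads after assignment: [25, 22, 20, 5]
LPT makespan = 25
Lower bound = max(max_job, ceil(total/4)) = max(25, 18) = 25
Ratio = 25 / 25 = 1.0

1.0


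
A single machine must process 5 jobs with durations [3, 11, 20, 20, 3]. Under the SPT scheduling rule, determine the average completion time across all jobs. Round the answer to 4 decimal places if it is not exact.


Sort jobs by processing time (SPT order): [3, 3, 11, 20, 20]
Compute completion times sequentially:
  Job 1: processing = 3, completes at 3
  Job 2: processing = 3, completes at 6
  Job 3: processing = 11, completes at 17
  Job 4: processing = 20, completes at 37
  Job 5: processing = 20, completes at 57
Sum of completion times = 120
Average completion time = 120/5 = 24.0

24.0


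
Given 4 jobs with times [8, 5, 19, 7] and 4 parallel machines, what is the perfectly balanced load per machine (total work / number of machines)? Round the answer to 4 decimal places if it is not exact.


Total processing time = 8 + 5 + 19 + 7 = 39
Number of machines = 4
Ideal balanced load = 39 / 4 = 9.75

9.75


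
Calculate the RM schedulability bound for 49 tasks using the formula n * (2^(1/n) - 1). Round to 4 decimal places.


Compute 2^(1/49) = 1.0142463870
Subtract 1: 1.0142463870 - 1 = 0.0142463870
Multiply by n: 49 * 0.0142463870 = 0.6980729630
Round to 4 dp: 0.6981

0.6981


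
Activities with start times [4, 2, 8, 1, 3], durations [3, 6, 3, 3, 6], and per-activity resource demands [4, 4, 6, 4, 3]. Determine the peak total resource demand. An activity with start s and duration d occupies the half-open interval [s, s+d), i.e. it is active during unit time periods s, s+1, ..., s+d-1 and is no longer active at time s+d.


Each activity i is active on [start_i, start_i + duration_i).
Compute total resource usage per time slot:
  t=0: active resources = [], total = 0
  t=1: active resources = [4], total = 4
  t=2: active resources = [4, 4], total = 8
  t=3: active resources = [4, 4, 3], total = 11
  t=4: active resources = [4, 4, 3], total = 11
  t=5: active resources = [4, 4, 3], total = 11
  t=6: active resources = [4, 4, 3], total = 11
  t=7: active resources = [4, 3], total = 7
  t=8: active resources = [6, 3], total = 9
  t=9: active resources = [6], total = 6
  t=10: active resources = [6], total = 6
Peak resource demand = 11

11


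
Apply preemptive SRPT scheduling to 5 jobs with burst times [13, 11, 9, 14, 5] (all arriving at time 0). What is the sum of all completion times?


Since all jobs arrive at t=0, SRPT equals SPT ordering.
SPT order: [5, 9, 11, 13, 14]
Completion times:
  Job 1: p=5, C=5
  Job 2: p=9, C=14
  Job 3: p=11, C=25
  Job 4: p=13, C=38
  Job 5: p=14, C=52
Total completion time = 5 + 14 + 25 + 38 + 52 = 134

134


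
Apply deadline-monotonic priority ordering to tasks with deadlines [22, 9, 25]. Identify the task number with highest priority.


Sort tasks by relative deadline (ascending):
  Task 2: deadline = 9
  Task 1: deadline = 22
  Task 3: deadline = 25
Priority order (highest first): [2, 1, 3]
Highest priority task = 2

2


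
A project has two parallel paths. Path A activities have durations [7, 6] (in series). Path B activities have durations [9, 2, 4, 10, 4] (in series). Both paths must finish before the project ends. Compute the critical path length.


Path A total = 7 + 6 = 13
Path B total = 9 + 2 + 4 + 10 + 4 = 29
Critical path = longest path = max(13, 29) = 29

29


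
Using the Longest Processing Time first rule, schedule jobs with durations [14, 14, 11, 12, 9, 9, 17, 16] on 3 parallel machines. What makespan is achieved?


Sort jobs in decreasing order (LPT): [17, 16, 14, 14, 12, 11, 9, 9]
Assign each job to the least loaded machine:
  Machine 1: jobs [17, 11, 9], load = 37
  Machine 2: jobs [16, 12, 9], load = 37
  Machine 3: jobs [14, 14], load = 28
Makespan = max load = 37

37


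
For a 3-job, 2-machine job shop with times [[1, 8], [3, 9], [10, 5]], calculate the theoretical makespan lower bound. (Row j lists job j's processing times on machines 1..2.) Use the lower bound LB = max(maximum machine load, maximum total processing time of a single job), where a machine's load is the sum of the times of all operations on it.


Machine loads:
  Machine 1: 1 + 3 + 10 = 14
  Machine 2: 8 + 9 + 5 = 22
Max machine load = 22
Job totals:
  Job 1: 9
  Job 2: 12
  Job 3: 15
Max job total = 15
Lower bound = max(22, 15) = 22

22


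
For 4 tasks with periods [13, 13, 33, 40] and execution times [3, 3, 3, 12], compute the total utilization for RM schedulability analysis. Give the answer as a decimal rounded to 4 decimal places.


Compute individual utilizations (exact fractions):
  Task 1: C/T = 3/13 (approx. 0.2308)
  Task 2: C/T = 3/13 (approx. 0.2308)
  Task 3: C/T = 3/33 = 1/11 (approx. 0.0909)
  Task 4: C/T = 12/40 = 3/10 (approx. 0.3)
Total utilization U = 3/13 + 3/13 + 1/11 + 3/10 = 1219/1430
Rounded to 4 decimal places: U = 0.8524
RM (Liu & Layland) bound for 4 tasks = 0.756828; compare with U = 1219/1430 (approx. 0.852448)
bound < U <= 1, so the RM sufficient condition is not met (inconclusive; an exact test such as response-time analysis is needed).

0.8524


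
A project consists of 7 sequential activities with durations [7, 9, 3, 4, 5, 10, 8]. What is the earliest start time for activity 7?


Activity 7 starts after activities 1 through 6 complete.
Predecessor durations: [7, 9, 3, 4, 5, 10]
ES = 7 + 9 + 3 + 4 + 5 + 10 = 38

38


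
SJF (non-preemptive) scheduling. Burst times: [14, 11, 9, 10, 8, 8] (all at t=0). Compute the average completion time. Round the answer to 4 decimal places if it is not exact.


SJF order (ascending): [8, 8, 9, 10, 11, 14]
Completion times:
  Job 1: burst=8, C=8
  Job 2: burst=8, C=16
  Job 3: burst=9, C=25
  Job 4: burst=10, C=35
  Job 5: burst=11, C=46
  Job 6: burst=14, C=60
Average completion = 190/6 = 31.6667

31.6667


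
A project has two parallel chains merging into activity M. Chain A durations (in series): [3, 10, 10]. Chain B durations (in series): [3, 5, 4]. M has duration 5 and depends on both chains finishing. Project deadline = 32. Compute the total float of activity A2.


Forward pass: ES(A2) = sum of predecessors on chain A = 3
EF = ES + duration = 3 + 10 = 13
Backward pass: LF(M) = deadline = 32; LS(M) = 32 - 5 = 27
LF(A2) = LS(M) - sum(successors on chain A) = 27 - 10 = 17
LS = LF - duration = 17 - 10 = 7
Total float = LS - ES = 7 - 3 = 4

4


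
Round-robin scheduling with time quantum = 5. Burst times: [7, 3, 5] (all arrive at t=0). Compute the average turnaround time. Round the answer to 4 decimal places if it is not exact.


Time quantum = 5
Execution trace:
  J1 runs 5 units, time = 5
  J2 runs 3 units, time = 8
  J3 runs 5 units, time = 13
  J1 runs 2 units, time = 15
Finish times: [15, 8, 13]
Average turnaround = 36/3 = 12.0

12.0


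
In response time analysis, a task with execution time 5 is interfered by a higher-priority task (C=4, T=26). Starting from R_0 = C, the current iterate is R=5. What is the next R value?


R_next = C + ceil(R_prev / T_hp) * C_hp
ceil(5 / 26) = ceil(0.1923) = 1
Interference = 1 * 4 = 4
R_next = 5 + 4 = 9

9


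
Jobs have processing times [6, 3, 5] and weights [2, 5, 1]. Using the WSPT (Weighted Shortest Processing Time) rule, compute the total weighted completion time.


Compute p/w ratios and sort ascending (WSPT): [(3, 5), (6, 2), (5, 1)]
Compute weighted completion times:
  Job (p=3,w=5): C=3, w*C=5*3=15
  Job (p=6,w=2): C=9, w*C=2*9=18
  Job (p=5,w=1): C=14, w*C=1*14=14
Total weighted completion time = 47

47


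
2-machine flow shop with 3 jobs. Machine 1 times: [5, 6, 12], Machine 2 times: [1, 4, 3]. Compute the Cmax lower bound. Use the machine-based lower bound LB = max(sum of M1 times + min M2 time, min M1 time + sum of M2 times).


LB1 = sum(M1 times) + min(M2 times) = 23 + 1 = 24
LB2 = min(M1 times) + sum(M2 times) = 5 + 8 = 13
Lower bound = max(LB1, LB2) = max(24, 13) = 24

24


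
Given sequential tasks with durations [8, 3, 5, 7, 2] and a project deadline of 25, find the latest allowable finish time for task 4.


LF(activity 4) = deadline - sum of successor durations
Successors: activities 5 through 5 with durations [2]
Sum of successor durations = 2
LF = 25 - 2 = 23

23


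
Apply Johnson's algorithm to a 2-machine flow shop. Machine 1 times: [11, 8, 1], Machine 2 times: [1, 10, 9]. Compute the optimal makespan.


Apply Johnson's rule:
  Group 1 (a <= b): [(3, 1, 9), (2, 8, 10)]
  Group 2 (a > b): [(1, 11, 1)]
Optimal job order: [3, 2, 1]
Schedule:
  Job 3: M1 done at 1, M2 done at 10
  Job 2: M1 done at 9, M2 done at 20
  Job 1: M1 done at 20, M2 done at 21
Makespan = 21

21


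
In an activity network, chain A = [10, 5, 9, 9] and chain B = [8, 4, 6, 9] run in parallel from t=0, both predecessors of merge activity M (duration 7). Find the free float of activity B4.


ES(B4) = sum of predecessors on chain B = 18
EF(B4) = ES + duration = 18 + 9 = 27
Successor of B4 is M. ES(M) = max(sum(A), sum(B)) = max(33, 27) = 33
Free float = ES(successor) - EF(current) = 33 - 27 = 6

6


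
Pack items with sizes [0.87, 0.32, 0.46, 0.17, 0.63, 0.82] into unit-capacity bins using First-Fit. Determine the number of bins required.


Place items sequentially using First-Fit:
  Item 0.87 -> new Bin 1
  Item 0.32 -> new Bin 2
  Item 0.46 -> Bin 2 (now 0.78)
  Item 0.17 -> Bin 2 (now 0.95)
  Item 0.63 -> new Bin 3
  Item 0.82 -> new Bin 4
Total bins used = 4

4


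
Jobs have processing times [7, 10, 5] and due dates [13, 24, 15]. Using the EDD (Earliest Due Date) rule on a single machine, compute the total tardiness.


Sort by due date (EDD order): [(7, 13), (5, 15), (10, 24)]
Compute completion times and tardiness:
  Job 1: p=7, d=13, C=7, tardiness=max(0,7-13)=0
  Job 2: p=5, d=15, C=12, tardiness=max(0,12-15)=0
  Job 3: p=10, d=24, C=22, tardiness=max(0,22-24)=0
Total tardiness = 0

0


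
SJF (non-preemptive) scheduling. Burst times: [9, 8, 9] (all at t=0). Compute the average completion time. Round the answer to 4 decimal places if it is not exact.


SJF order (ascending): [8, 9, 9]
Completion times:
  Job 1: burst=8, C=8
  Job 2: burst=9, C=17
  Job 3: burst=9, C=26
Average completion = 51/3 = 17.0

17.0


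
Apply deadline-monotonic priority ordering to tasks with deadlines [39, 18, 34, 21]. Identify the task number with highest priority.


Sort tasks by relative deadline (ascending):
  Task 2: deadline = 18
  Task 4: deadline = 21
  Task 3: deadline = 34
  Task 1: deadline = 39
Priority order (highest first): [2, 4, 3, 1]
Highest priority task = 2

2


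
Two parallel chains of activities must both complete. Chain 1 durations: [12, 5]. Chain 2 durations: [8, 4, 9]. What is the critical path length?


Path A total = 12 + 5 = 17
Path B total = 8 + 4 + 9 = 21
Critical path = longest path = max(17, 21) = 21

21


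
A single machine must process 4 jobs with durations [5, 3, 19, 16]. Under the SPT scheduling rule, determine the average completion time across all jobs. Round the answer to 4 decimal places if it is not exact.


Sort jobs by processing time (SPT order): [3, 5, 16, 19]
Compute completion times sequentially:
  Job 1: processing = 3, completes at 3
  Job 2: processing = 5, completes at 8
  Job 3: processing = 16, completes at 24
  Job 4: processing = 19, completes at 43
Sum of completion times = 78
Average completion time = 78/4 = 19.5

19.5


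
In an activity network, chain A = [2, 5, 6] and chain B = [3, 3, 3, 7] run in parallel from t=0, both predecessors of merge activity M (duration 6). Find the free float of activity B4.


ES(B4) = sum of predecessors on chain B = 9
EF(B4) = ES + duration = 9 + 7 = 16
Successor of B4 is M. ES(M) = max(sum(A), sum(B)) = max(13, 16) = 16
Free float = ES(successor) - EF(current) = 16 - 16 = 0

0


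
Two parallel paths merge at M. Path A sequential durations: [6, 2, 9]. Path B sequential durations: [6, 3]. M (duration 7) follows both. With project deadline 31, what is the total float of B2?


Forward pass: ES(B2) = sum of predecessors on chain B = 6
EF = ES + duration = 6 + 3 = 9
Backward pass: LF(M) = deadline = 31; LS(M) = 31 - 7 = 24
LF(B2) = LS(M) - sum(successors on chain B) = 24 - 0 = 24
LS = LF - duration = 24 - 3 = 21
Total float = LS - ES = 21 - 6 = 15

15


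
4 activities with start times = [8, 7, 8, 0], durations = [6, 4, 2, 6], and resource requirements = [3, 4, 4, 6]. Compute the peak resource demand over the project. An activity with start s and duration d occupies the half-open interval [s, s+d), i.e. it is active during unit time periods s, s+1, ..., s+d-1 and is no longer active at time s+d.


Each activity i is active on [start_i, start_i + duration_i).
Compute total resource usage per time slot:
  t=0: active resources = [6], total = 6
  t=1: active resources = [6], total = 6
  t=2: active resources = [6], total = 6
  t=3: active resources = [6], total = 6
  t=4: active resources = [6], total = 6
  t=5: active resources = [6], total = 6
  t=6: active resources = [], total = 0
  t=7: active resources = [4], total = 4
  t=8: active resources = [3, 4, 4], total = 11
  t=9: active resources = [3, 4, 4], total = 11
  t=10: active resources = [3, 4], total = 7
  t=11: active resources = [3], total = 3
  t=12: active resources = [3], total = 3
  t=13: active resources = [3], total = 3
Peak resource demand = 11

11


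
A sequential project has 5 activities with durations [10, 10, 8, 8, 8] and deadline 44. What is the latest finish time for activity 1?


LF(activity 1) = deadline - sum of successor durations
Successors: activities 2 through 5 with durations [10, 8, 8, 8]
Sum of successor durations = 34
LF = 44 - 34 = 10

10


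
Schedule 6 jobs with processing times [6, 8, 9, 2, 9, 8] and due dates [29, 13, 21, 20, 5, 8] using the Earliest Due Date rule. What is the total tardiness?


Sort by due date (EDD order): [(9, 5), (8, 8), (8, 13), (2, 20), (9, 21), (6, 29)]
Compute completion times and tardiness:
  Job 1: p=9, d=5, C=9, tardiness=max(0,9-5)=4
  Job 2: p=8, d=8, C=17, tardiness=max(0,17-8)=9
  Job 3: p=8, d=13, C=25, tardiness=max(0,25-13)=12
  Job 4: p=2, d=20, C=27, tardiness=max(0,27-20)=7
  Job 5: p=9, d=21, C=36, tardiness=max(0,36-21)=15
  Job 6: p=6, d=29, C=42, tardiness=max(0,42-29)=13
Total tardiness = 60

60


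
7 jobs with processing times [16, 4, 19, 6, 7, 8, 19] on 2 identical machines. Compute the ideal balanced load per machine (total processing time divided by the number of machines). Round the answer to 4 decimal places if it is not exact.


Total processing time = 16 + 4 + 19 + 6 + 7 + 8 + 19 = 79
Number of machines = 2
Ideal balanced load = 79 / 2 = 39.5

39.5


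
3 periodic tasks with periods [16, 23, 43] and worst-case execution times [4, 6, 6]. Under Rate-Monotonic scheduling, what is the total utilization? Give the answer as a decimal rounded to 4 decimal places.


Compute individual utilizations (exact fractions):
  Task 1: C/T = 4/16 = 1/4 (approx. 0.25)
  Task 2: C/T = 6/23 (approx. 0.2609)
  Task 3: C/T = 6/43 (approx. 0.1395)
Total utilization U = 1/4 + 6/23 + 6/43 = 2573/3956
Rounded to 4 decimal places: U = 0.6504
RM (Liu & Layland) bound for 3 tasks = 0.779763; compare with U = 2573/3956 (approx. 0.650404)
U <= bound, so schedulable by RM sufficient condition.

0.6504


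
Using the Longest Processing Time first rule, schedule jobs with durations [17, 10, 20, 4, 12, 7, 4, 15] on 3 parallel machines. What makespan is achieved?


Sort jobs in decreasing order (LPT): [20, 17, 15, 12, 10, 7, 4, 4]
Assign each job to the least loaded machine:
  Machine 1: jobs [20, 7, 4], load = 31
  Machine 2: jobs [17, 10, 4], load = 31
  Machine 3: jobs [15, 12], load = 27
Makespan = max load = 31

31


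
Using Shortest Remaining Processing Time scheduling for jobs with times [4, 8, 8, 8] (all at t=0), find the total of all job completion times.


Since all jobs arrive at t=0, SRPT equals SPT ordering.
SPT order: [4, 8, 8, 8]
Completion times:
  Job 1: p=4, C=4
  Job 2: p=8, C=12
  Job 3: p=8, C=20
  Job 4: p=8, C=28
Total completion time = 4 + 12 + 20 + 28 = 64

64
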